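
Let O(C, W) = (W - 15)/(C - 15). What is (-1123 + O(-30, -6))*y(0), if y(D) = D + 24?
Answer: -134704/5 ≈ -26941.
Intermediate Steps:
O(C, W) = (-15 + W)/(-15 + C)
y(D) = 24 + D
(-1123 + O(-30, -6))*y(0) = (-1123 + (-15 - 6)/(-15 - 30))*(24 + 0) = (-1123 - 21/(-45))*24 = (-1123 - 1/45*(-21))*24 = (-1123 + 7/15)*24 = -16838/15*24 = -134704/5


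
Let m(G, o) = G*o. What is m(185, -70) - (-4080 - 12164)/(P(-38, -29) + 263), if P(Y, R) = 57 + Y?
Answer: -1817828/141 ≈ -12892.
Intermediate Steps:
m(185, -70) - (-4080 - 12164)/(P(-38, -29) + 263) = 185*(-70) - (-4080 - 12164)/((57 - 38) + 263) = -12950 - (-16244)/(19 + 263) = -12950 - (-16244)/282 = -12950 - 1*(-8122/141) = -12950 + 8122/141 = -1817828/141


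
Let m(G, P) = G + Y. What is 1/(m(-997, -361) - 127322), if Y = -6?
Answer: -1/128325 ≈ -7.7927e-6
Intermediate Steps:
m(G, P) = -6 + G (m(G, P) = G - 6 = -6 + G)
1/(m(-997, -361) - 127322) = 1/((-6 - 997) - 127322) = 1/(-1003 - 127322) = 1/(-128325) = -1/128325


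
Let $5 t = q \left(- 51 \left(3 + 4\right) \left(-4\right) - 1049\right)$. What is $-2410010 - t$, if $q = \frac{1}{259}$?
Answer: $- \frac{3120963329}{1295} \approx -2.41 \cdot 10^{6}$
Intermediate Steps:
$q = \frac{1}{259} \approx 0.003861$
$t = \frac{379}{1295}$ ($t = \frac{\frac{1}{259} \left(- 51 \left(3 + 4\right) \left(-4\right) - 1049\right)}{5} = \frac{\frac{1}{259} \left(- 51 \cdot 7 \left(-4\right) - 1049\right)}{5} = \frac{\frac{1}{259} \left(\left(-51\right) \left(-28\right) - 1049\right)}{5} = \frac{\frac{1}{259} \left(1428 - 1049\right)}{5} = \frac{\frac{1}{259} \cdot 379}{5} = \frac{1}{5} \cdot \frac{379}{259} = \frac{379}{1295} \approx 0.29266$)
$-2410010 - t = -2410010 - \frac{379}{1295} = - \frac{3120963329}{1295}$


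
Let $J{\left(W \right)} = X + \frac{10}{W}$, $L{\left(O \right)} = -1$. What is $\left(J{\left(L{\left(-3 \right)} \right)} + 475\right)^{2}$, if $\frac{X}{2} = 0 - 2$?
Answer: $212521$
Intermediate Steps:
$X = -4$ ($X = 2 \left(0 - 2\right) = 2 \left(-2\right) = -4$)
$J{\left(W \right)} = -4 + \frac{10}{W}$
$\left(J{\left(L{\left(-3 \right)} \right)} + 475\right)^{2} = \left(\left(-4 + \frac{10}{-1}\right) + 475\right)^{2} = \left(\left(-4 + 10 \left(-1\right)\right) + 475\right)^{2} = \left(\left(-4 - 10\right) + 475\right)^{2} = \left(-14 + 475\right)^{2} = 461^{2} = 212521$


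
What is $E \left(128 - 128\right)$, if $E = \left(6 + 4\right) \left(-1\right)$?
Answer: $0$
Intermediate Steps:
$E = -10$ ($E = 10 \left(-1\right) = -10$)
$E \left(128 - 128\right) = - 10 \left(128 - 128\right) = \left(-10\right) 0 = 0$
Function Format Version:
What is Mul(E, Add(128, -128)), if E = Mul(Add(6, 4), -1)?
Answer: 0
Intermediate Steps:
E = -10 (E = Mul(10, -1) = -10)
Mul(E, Add(128, -128)) = Mul(-10, Add(128, -128)) = Mul(-10, 0) = 0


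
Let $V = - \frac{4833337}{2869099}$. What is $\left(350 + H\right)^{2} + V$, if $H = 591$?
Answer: $\frac{2540527818282}{2869099} \approx 8.8548 \cdot 10^{5}$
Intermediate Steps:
$V = - \frac{4833337}{2869099}$ ($V = \left(-4833337\right) \frac{1}{2869099} = - \frac{4833337}{2869099} \approx -1.6846$)
$\left(350 + H\right)^{2} + V = \left(350 + 591\right)^{2} - \frac{4833337}{2869099} = 941^{2} - \frac{4833337}{2869099} = 885481 - \frac{4833337}{2869099} = \frac{2540527818282}{2869099}$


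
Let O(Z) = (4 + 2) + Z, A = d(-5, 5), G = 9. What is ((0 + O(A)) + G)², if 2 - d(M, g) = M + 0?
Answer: 484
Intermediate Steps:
d(M, g) = 2 - M (d(M, g) = 2 - (M + 0) = 2 - M)
A = 7 (A = 2 - 1*(-5) = 2 + 5 = 7)
O(Z) = 6 + Z
((0 + O(A)) + G)² = ((0 + (6 + 7)) + 9)² = ((0 + 13) + 9)² = (13 + 9)² = 22² = 484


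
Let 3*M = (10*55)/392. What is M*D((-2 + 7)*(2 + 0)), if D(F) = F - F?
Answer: 0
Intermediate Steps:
D(F) = 0
M = 275/588 (M = ((10*55)/392)/3 = (550*(1/392))/3 = (⅓)*(275/196) = 275/588 ≈ 0.46769)
M*D((-2 + 7)*(2 + 0)) = (275/588)*0 = 0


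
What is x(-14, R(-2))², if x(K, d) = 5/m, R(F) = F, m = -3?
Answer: 25/9 ≈ 2.7778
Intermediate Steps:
x(K, d) = -5/3 (x(K, d) = 5/(-3) = 5*(-⅓) = -5/3)
x(-14, R(-2))² = (-5/3)² = 25/9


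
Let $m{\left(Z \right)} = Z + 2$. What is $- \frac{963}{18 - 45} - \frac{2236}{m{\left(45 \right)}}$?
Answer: $- \frac{1679}{141} \approx -11.908$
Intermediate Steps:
$m{\left(Z \right)} = 2 + Z$
$- \frac{963}{18 - 45} - \frac{2236}{m{\left(45 \right)}} = - \frac{963}{18 - 45} - \frac{2236}{2 + 45} = - \frac{963}{18 - 45} - \frac{2236}{47} = - \frac{963}{-27} - \frac{2236}{47} = \left(-963\right) \left(- \frac{1}{27}\right) - \frac{2236}{47} = \frac{107}{3} - \frac{2236}{47} = - \frac{1679}{141}$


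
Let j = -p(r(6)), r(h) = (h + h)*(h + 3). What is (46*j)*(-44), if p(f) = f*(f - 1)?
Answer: 23389344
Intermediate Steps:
r(h) = 2*h*(3 + h) (r(h) = (2*h)*(3 + h) = 2*h*(3 + h))
p(f) = f*(-1 + f)
j = -11556 (j = -2*6*(3 + 6)*(-1 + 2*6*(3 + 6)) = -2*6*9*(-1 + 2*6*9) = -108*(-1 + 108) = -108*107 = -1*11556 = -11556)
(46*j)*(-44) = (46*(-11556))*(-44) = -531576*(-44) = 23389344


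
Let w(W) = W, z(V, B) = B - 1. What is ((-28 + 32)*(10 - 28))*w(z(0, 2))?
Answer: -72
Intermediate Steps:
z(V, B) = -1 + B
((-28 + 32)*(10 - 28))*w(z(0, 2)) = ((-28 + 32)*(10 - 28))*(-1 + 2) = (4*(-18))*1 = -72*1 = -72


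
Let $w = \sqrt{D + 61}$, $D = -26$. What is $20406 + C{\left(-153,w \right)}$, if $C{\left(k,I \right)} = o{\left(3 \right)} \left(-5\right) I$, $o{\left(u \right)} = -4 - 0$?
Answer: $20406 + 20 \sqrt{35} \approx 20524.0$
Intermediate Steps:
$o{\left(u \right)} = -4$ ($o{\left(u \right)} = -4 + 0 = -4$)
$w = \sqrt{35}$ ($w = \sqrt{-26 + 61} = \sqrt{35} \approx 5.9161$)
$C{\left(k,I \right)} = 20 I$ ($C{\left(k,I \right)} = \left(-4\right) \left(-5\right) I = 20 I$)
$20406 + C{\left(-153,w \right)} = 20406 + 20 \sqrt{35}$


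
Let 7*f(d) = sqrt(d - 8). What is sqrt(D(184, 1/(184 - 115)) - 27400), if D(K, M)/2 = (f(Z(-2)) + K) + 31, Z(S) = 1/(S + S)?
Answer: sqrt(-1321530 + 7*I*sqrt(33))/7 ≈ 0.0024986 + 164.23*I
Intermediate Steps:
Z(S) = 1/(2*S)
f(d) = sqrt(-8 + d)/7 (f(d) = sqrt(d - 8)/7 = sqrt(-8 + d)/7)
D(K, M) = 62 + 2*K + I*sqrt(33)/7 (D(K, M) = 2*((sqrt(-8 + (1/2)/(-2))/7 + K) + 31) = 2*((sqrt(-8 + (1/2)*(-1/2))/7 + K) + 31) = 2*((sqrt(-8 - 1/4)/7 + K) + 31) = 2*((sqrt(-33/4)/7 + K) + 31) = 2*(((I*sqrt(33)/2)/7 + K) + 31) = 2*((I*sqrt(33)/14 + K) + 31) = 2*((K + I*sqrt(33)/14) + 31) = 2*(31 + K + I*sqrt(33)/14) = 62 + 2*K + I*sqrt(33)/7)
sqrt(D(184, 1/(184 - 115)) - 27400) = sqrt((62 + 2*184 + I*sqrt(33)/7) - 27400) = sqrt((62 + 368 + I*sqrt(33)/7) - 27400) = sqrt((430 + I*sqrt(33)/7) - 27400) = sqrt(-26970 + I*sqrt(33)/7)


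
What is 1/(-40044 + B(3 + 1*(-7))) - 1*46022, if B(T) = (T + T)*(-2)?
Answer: -1842168617/40028 ≈ -46022.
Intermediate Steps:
B(T) = -4*T (B(T) = (2*T)*(-2) = -4*T)
1/(-40044 + B(3 + 1*(-7))) - 1*46022 = 1/(-40044 - 4*(3 + 1*(-7))) - 1*46022 = 1/(-40044 - 4*(3 - 7)) - 46022 = 1/(-40044 - 4*(-4)) - 46022 = 1/(-40044 + 16) - 46022 = 1/(-40028) - 46022 = -1/40028 - 46022 = -1842168617/40028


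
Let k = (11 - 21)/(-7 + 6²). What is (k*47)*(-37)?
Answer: 17390/29 ≈ 599.66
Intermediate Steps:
k = -10/29 (k = -10/(-7 + 36) = -10/29 ≈ -0.34483)
(k*47)*(-37) = -10/29*47*(-37) = -470/29*(-37) = 17390/29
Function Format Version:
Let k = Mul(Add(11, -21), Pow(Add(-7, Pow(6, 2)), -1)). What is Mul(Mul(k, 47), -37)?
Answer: Rational(17390, 29) ≈ 599.66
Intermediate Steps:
k = Rational(-10, 29) (k = Mul(-10, Pow(Add(-7, 36), -1)) = Mul(-10, Pow(29, -1)) = Mul(-10, Rational(1, 29)) = Rational(-10, 29) ≈ -0.34483)
Mul(Mul(k, 47), -37) = Mul(Mul(Rational(-10, 29), 47), -37) = Mul(Rational(-470, 29), -37) = Rational(17390, 29)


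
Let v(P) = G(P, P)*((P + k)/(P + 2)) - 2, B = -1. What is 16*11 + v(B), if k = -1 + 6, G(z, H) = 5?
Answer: 194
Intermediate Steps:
k = 5
v(P) = -2 + 5*(5 + P)/(2 + P) (v(P) = 5*((P + 5)/(P + 2)) - 2 = 5*((5 + P)/(2 + P)) - 2 = 5*(5 + P)/(2 + P) - 2 = -2 + 5*(5 + P)/(2 + P))
16*11 + v(B) = 16*11 + 3*(7 - 1)/(2 - 1) = 176 + 3*6/1 = 176 + 3*1*6 = 176 + 18 = 194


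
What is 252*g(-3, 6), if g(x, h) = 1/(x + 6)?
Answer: 84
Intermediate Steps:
g(x, h) = 1/(6 + x)
252*g(-3, 6) = 252/(6 - 3) = 252/3 = 252*(⅓) = 84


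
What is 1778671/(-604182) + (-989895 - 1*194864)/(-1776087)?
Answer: -814421459413/357693265278 ≈ -2.2769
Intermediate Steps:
1778671/(-604182) + (-989895 - 1*194864)/(-1776087) = 1778671*(-1/604182) + (-989895 - 194864)*(-1/1776087) = -1778671/604182 - 1184759*(-1/1776087) = -1778671/604182 + 1184759/1776087 = -814421459413/357693265278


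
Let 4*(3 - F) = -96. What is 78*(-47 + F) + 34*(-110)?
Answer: -5300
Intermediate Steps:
F = 27 (F = 3 - 1/4*(-96) = 3 + 24 = 27)
78*(-47 + F) + 34*(-110) = 78*(-47 + 27) + 34*(-110) = 78*(-20) - 3740 = -1560 - 3740 = -5300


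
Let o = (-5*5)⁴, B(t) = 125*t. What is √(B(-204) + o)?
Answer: 5*√14605 ≈ 604.26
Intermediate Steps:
o = 390625 (o = (-25)⁴ = 390625)
√(B(-204) + o) = √(125*(-204) + 390625) = √(-25500 + 390625) = √365125 = 5*√14605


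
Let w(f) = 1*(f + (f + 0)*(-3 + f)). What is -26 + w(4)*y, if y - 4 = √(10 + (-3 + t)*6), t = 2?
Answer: 22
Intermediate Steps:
w(f) = f + f*(-3 + f) (w(f) = 1*(f + f*(-3 + f)) = f + f*(-3 + f))
y = 6 (y = 4 + √(10 + (-3 + 2)*6) = 4 + √(10 - 1*6) = 4 + √(10 - 6) = 4 + √4 = 4 + 2 = 6)
-26 + w(4)*y = -26 + (4*(-2 + 4))*6 = -26 + (4*2)*6 = -26 + 8*6 = -26 + 48 = 22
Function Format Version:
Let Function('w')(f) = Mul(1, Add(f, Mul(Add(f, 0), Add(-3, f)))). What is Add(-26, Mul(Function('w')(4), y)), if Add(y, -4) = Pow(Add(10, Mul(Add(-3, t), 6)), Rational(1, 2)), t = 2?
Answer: 22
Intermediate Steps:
Function('w')(f) = Add(f, Mul(f, Add(-3, f))) (Function('w')(f) = Mul(1, Add(f, Mul(f, Add(-3, f)))) = Add(f, Mul(f, Add(-3, f))))
y = 6 (y = Add(4, Pow(Add(10, Mul(Add(-3, 2), 6)), Rational(1, 2))) = Add(4, Pow(Add(10, Mul(-1, 6)), Rational(1, 2))) = Add(4, Pow(Add(10, -6), Rational(1, 2))) = Add(4, Pow(4, Rational(1, 2))) = Add(4, 2) = 6)
Add(-26, Mul(Function('w')(4), y)) = Add(-26, Mul(Mul(4, Add(-2, 4)), 6)) = Add(-26, Mul(Mul(4, 2), 6)) = Add(-26, Mul(8, 6)) = Add(-26, 48) = 22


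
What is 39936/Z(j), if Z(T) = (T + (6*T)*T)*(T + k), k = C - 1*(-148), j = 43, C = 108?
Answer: 3072/256151 ≈ 0.011993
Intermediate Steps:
k = 256 (k = 108 - 1*(-148) = 108 + 148 = 256)
Z(T) = (256 + T)*(T + 6*T²) (Z(T) = (T + (6*T)*T)*(T + 256) = (T + 6*T²)*(256 + T) = (256 + T)*(T + 6*T²))
39936/Z(j) = 39936/((43*(256 + 6*43² + 1537*43))) = 39936/((43*(256 + 6*1849 + 66091))) = 39936/((43*(256 + 11094 + 66091))) = 39936/((43*77441)) = 39936/3329963 = 39936*(1/3329963) = 3072/256151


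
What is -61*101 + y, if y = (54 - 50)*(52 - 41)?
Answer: -6117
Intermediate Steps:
y = 44 (y = 4*11 = 44)
-61*101 + y = -61*101 + 44 = -6161 + 44 = -6117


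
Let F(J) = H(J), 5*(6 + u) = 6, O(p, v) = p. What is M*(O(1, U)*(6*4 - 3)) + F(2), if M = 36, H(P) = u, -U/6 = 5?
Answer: 3756/5 ≈ 751.20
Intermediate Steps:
U = -30 (U = -6*5 = -30)
u = -24/5 (u = -6 + (⅕)*6 = -6 + 6/5 = -24/5 ≈ -4.8000)
H(P) = -24/5
F(J) = -24/5
M*(O(1, U)*(6*4 - 3)) + F(2) = 36*(1*(6*4 - 3)) - 24/5 = 36*(1*(24 - 3)) - 24/5 = 36*(1*21) - 24/5 = 36*21 - 24/5 = 756 - 24/5 = 3756/5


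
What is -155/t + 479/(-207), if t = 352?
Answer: -200693/72864 ≈ -2.7543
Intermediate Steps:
-155/t + 479/(-207) = -155/352 + 479/(-207) = -155*1/352 + 479*(-1/207) = -155/352 - 479/207 = -200693/72864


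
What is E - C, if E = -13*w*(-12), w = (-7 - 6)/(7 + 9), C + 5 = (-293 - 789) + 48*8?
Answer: 2305/4 ≈ 576.25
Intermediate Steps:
C = -703 (C = -5 + ((-293 - 789) + 48*8) = -5 + (-1082 + 384) = -5 - 698 = -703)
w = -13/16 ≈ -0.81250
E = -507/4 (E = -13*(-13/16)*(-12) = (169/16)*(-12) = -507/4 ≈ -126.75)
E - C = -507/4 - 1*(-703) = -507/4 + 703 = 2305/4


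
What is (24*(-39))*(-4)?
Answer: 3744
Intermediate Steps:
(24*(-39))*(-4) = -936*(-4) = 3744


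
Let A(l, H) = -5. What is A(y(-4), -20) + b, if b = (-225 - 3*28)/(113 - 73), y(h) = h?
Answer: -509/40 ≈ -12.725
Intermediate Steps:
b = -309/40 (b = (-225 - 84)/40 = -309*1/40 = -309/40 ≈ -7.7250)
A(y(-4), -20) + b = -5 - 309/40 = -509/40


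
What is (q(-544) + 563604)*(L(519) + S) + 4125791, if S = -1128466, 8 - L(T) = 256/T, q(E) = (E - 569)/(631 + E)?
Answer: -9572212618415569/15051 ≈ -6.3599e+11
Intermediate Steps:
q(E) = (-569 + E)/(631 + E)
L(T) = 8 - 256/T
(q(-544) + 563604)*(L(519) + S) + 4125791 = ((-569 - 544)/(631 - 544) + 563604)*((8 - 256/519) - 1128466) + 4125791 = (-1113/87 + 563604)*((8 - 256*1/519) - 1128466) + 4125791 = ((1/87)*(-1113) + 563604)*((8 - 256/519) - 1128466) + 4125791 = (-371/29 + 563604)*(3896/519 - 1128466) + 4125791 = (16344145/29)*(-585669958/519) + 4125791 = -9572274715695910/15051 + 4125791 = -9572212618415569/15051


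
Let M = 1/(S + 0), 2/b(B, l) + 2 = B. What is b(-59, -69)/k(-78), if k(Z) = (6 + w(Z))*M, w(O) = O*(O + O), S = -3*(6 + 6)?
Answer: 12/123769 ≈ 9.6955e-5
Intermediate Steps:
S = -36 (S = -3*12 = -36)
b(B, l) = 2/(-2 + B)
w(O) = 2*O**2 (w(O) = O*(2*O) = 2*O**2)
M = -1/36 (M = 1/(-36 + 0) = 1/(-36) = -1/36 ≈ -0.027778)
k(Z) = -1/6 - Z**2/18 (k(Z) = (6 + 2*Z**2)*(-1/36) = -1/6 - Z**2/18)
b(-59, -69)/k(-78) = (2/(-2 - 59))/(-1/6 - 1/18*(-78)**2) = (2/(-61))/(-1/6 - 1/18*6084) = (2*(-1/61))/(-1/6 - 338) = -2/(61*(-2029/6)) = -2/61*(-6/2029) = 12/123769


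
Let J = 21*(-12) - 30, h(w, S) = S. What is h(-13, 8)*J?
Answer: -2256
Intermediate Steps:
J = -282 (J = -252 - 30 = -282)
h(-13, 8)*J = 8*(-282) = -2256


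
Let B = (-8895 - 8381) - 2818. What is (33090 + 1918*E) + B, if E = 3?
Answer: 18750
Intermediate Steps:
B = -20094 (B = -17276 - 2818 = -20094)
(33090 + 1918*E) + B = (33090 + 1918*3) - 20094 = (33090 + 5754) - 20094 = 38844 - 20094 = 18750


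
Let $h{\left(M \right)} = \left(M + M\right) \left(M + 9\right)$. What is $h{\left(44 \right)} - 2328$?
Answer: $2336$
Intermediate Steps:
$h{\left(M \right)} = 2 M \left(9 + M\right)$
$h{\left(44 \right)} - 2328 = 2 \cdot 44 \left(9 + 44\right) - 2328 = 2 \cdot 44 \cdot 53 - 2328 = 4664 - 2328 = 2336$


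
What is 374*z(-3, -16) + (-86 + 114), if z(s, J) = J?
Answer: -5956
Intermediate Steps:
374*z(-3, -16) + (-86 + 114) = 374*(-16) + (-86 + 114) = -5984 + 28 = -5956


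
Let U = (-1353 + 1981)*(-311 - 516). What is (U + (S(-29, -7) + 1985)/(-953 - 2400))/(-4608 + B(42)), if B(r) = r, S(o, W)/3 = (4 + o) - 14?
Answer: 290233756/2551633 ≈ 113.74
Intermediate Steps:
S(o, W) = -30 + 3*o (S(o, W) = 3*((4 + o) - 14) = 3*(-10 + o) = -30 + 3*o)
U = -519356 (U = 628*(-827) = -519356)
(U + (S(-29, -7) + 1985)/(-953 - 2400))/(-4608 + B(42)) = (-519356 + ((-30 + 3*(-29)) + 1985)/(-953 - 2400))/(-4608 + 42) = (-519356 + ((-30 - 87) + 1985)/(-3353))/(-4566) = (-519356 + (-117 + 1985)*(-1/3353))*(-1/4566) = (-519356 + 1868*(-1/3353))*(-1/4566) = (-519356 - 1868/3353)*(-1/4566) = -1741402536/3353*(-1/4566) = 290233756/2551633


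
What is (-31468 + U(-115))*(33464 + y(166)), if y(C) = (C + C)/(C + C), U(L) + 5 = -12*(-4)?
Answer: -1051637625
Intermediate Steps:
U(L) = 43 (U(L) = -5 - 12*(-4) = -5 + 48 = 43)
y(C) = 1 (y(C) = (2*C)/((2*C)) = (2*C)*(1/(2*C)) = 1)
(-31468 + U(-115))*(33464 + y(166)) = (-31468 + 43)*(33464 + 1) = -31425*33465 = -1051637625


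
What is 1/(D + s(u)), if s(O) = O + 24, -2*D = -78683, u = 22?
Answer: 2/78775 ≈ 2.5389e-5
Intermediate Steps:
D = 78683/2 (D = -1/2*(-78683) = 78683/2 ≈ 39342.)
s(O) = 24 + O
1/(D + s(u)) = 1/(78683/2 + (24 + 22)) = 1/(78683/2 + 46) = 1/(78775/2) = 2/78775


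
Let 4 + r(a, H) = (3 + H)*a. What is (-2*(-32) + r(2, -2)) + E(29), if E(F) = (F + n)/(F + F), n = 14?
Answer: 3639/58 ≈ 62.741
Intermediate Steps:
E(F) = (14 + F)/(2*F) (E(F) = (F + 14)/(F + F) = (14 + F)/((2*F)) = (14 + F)*(1/(2*F)) = (14 + F)/(2*F))
r(a, H) = -4 + a*(3 + H) (r(a, H) = -4 + (3 + H)*a = -4 + a*(3 + H))
(-2*(-32) + r(2, -2)) + E(29) = (-2*(-32) + (-4 + 3*2 - 2*2)) + (1/2)*(14 + 29)/29 = (64 + (-4 + 6 - 4)) + (1/2)*(1/29)*43 = (64 - 2) + 43/58 = 62 + 43/58 = 3639/58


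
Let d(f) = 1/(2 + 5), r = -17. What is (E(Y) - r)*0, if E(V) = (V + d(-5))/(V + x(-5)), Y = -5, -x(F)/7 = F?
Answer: 0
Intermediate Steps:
d(f) = ⅐ (d(f) = 1/7 = ⅐)
x(F) = -7*F
E(V) = (⅐ + V)/(35 + V) (E(V) = (V + ⅐)/(V - 7*(-5)) = (⅐ + V)/(V + 35) = (⅐ + V)/(35 + V))
(E(Y) - r)*0 = ((⅐ - 5)/(35 - 5) - 1*(-17))*0 = (-34/7/30 + 17)*0 = ((1/30)*(-34/7) + 17)*0 = (-17/105 + 17)*0 = (1768/105)*0 = 0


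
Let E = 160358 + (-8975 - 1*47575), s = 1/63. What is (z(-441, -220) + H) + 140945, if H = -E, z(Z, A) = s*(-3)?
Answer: 779876/21 ≈ 37137.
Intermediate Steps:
s = 1/63 ≈ 0.015873
z(Z, A) = -1/21 (z(Z, A) = (1/63)*(-3) = -1/21)
E = 103808 (E = 160358 + (-8975 - 47575) = 160358 - 56550 = 103808)
H = -103808 (H = -1*103808 = -103808)
(z(-441, -220) + H) + 140945 = (-1/21 - 103808) + 140945 = -2179969/21 + 140945 = 779876/21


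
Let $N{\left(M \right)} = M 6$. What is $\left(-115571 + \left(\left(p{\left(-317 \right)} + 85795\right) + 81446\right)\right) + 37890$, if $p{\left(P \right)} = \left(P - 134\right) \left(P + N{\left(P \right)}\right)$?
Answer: $1090329$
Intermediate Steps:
$N{\left(M \right)} = 6 M$
$p{\left(P \right)} = 7 P \left(-134 + P\right)$ ($p{\left(P \right)} = \left(P - 134\right) \left(P + 6 P\right) = \left(-134 + P\right) 7 P = 7 P \left(-134 + P\right)$)
$\left(-115571 + \left(\left(p{\left(-317 \right)} + 85795\right) + 81446\right)\right) + 37890 = \left(-115571 + \left(\left(7 \left(-317\right) \left(-134 - 317\right) + 85795\right) + 81446\right)\right) + 37890 = \left(-115571 + \left(\left(7 \left(-317\right) \left(-451\right) + 85795\right) + 81446\right)\right) + 37890 = \left(-115571 + \left(\left(1000769 + 85795\right) + 81446\right)\right) + 37890 = \left(-115571 + \left(1086564 + 81446\right)\right) + 37890 = \left(-115571 + 1168010\right) + 37890 = 1052439 + 37890 = 1090329$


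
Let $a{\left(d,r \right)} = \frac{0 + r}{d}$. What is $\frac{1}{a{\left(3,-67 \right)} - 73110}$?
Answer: $- \frac{3}{219397} \approx -1.3674 \cdot 10^{-5}$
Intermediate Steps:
$a{\left(d,r \right)} = \frac{r}{d}$
$\frac{1}{a{\left(3,-67 \right)} - 73110} = \frac{1}{- \frac{67}{3} - 73110} = \frac{1}{- \frac{219397}{3}} = - \frac{3}{219397}$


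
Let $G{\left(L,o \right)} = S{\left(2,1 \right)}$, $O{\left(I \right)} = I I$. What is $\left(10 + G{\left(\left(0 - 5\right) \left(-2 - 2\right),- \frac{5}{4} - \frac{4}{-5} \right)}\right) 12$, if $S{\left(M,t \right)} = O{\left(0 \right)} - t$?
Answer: $108$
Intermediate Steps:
$O{\left(I \right)} = I^{2}$
$S{\left(M,t \right)} = - t$ ($S{\left(M,t \right)} = 0^{2} - t = 0 - t = - t$)
$G{\left(L,o \right)} = -1$ ($G{\left(L,o \right)} = \left(-1\right) 1 = -1$)
$\left(10 + G{\left(\left(0 - 5\right) \left(-2 - 2\right),- \frac{5}{4} - \frac{4}{-5} \right)}\right) 12 = \left(10 - 1\right) 12 = 9 \cdot 12 = 108$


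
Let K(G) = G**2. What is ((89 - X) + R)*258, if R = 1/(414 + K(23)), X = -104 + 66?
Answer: 30898596/943 ≈ 32766.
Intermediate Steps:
X = -38
R = 1/943 (R = 1/(414 + 23**2) = 1/(414 + 529) = 1/943 ≈ 0.0010604)
((89 - X) + R)*258 = ((89 - 1*(-38)) + 1/943)*258 = ((89 + 38) + 1/943)*258 = (127 + 1/943)*258 = (119762/943)*258 = 30898596/943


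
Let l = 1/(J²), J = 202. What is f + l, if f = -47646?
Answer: -1944147383/40804 ≈ -47646.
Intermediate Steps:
l = 1/40804 (l = 1/(202²) = 1/40804 ≈ 2.4507e-5)
f + l = -47646 + 1/40804 = -1944147383/40804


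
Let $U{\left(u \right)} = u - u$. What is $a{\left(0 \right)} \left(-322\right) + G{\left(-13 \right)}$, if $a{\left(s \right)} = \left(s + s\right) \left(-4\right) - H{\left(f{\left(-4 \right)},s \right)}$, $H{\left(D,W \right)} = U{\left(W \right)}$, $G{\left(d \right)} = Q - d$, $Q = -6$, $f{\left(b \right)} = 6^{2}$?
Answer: $7$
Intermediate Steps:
$f{\left(b \right)} = 36$
$G{\left(d \right)} = -6 - d$
$U{\left(u \right)} = 0$
$H{\left(D,W \right)} = 0$
$a{\left(s \right)} = - 8 s$ ($a{\left(s \right)} = \left(s + s\right) \left(-4\right) - 0 = 2 s \left(-4\right) + 0 = - 8 s + 0 = - 8 s$)
$a{\left(0 \right)} \left(-322\right) + G{\left(-13 \right)} = \left(-8\right) 0 \left(-322\right) - -7 = 0 \left(-322\right) + \left(-6 + 13\right) = 0 + 7 = 7$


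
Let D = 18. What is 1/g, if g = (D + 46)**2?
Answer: 1/4096 ≈ 0.00024414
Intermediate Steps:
g = 4096 (g = (18 + 46)**2 = 64**2 = 4096)
1/g = 1/4096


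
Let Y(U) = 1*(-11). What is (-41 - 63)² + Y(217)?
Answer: 10805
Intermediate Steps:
Y(U) = -11
(-41 - 63)² + Y(217) = (-41 - 63)² - 11 = (-104)² - 11 = 10816 - 11 = 10805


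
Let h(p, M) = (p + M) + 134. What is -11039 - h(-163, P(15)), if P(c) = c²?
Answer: -11235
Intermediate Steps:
h(p, M) = 134 + M + p (h(p, M) = (M + p) + 134 = 134 + M + p)
-11039 - h(-163, P(15)) = -11039 - (134 + 15² - 163) = -11039 - (134 + 225 - 163) = -11039 - 1*196 = -11039 - 196 = -11235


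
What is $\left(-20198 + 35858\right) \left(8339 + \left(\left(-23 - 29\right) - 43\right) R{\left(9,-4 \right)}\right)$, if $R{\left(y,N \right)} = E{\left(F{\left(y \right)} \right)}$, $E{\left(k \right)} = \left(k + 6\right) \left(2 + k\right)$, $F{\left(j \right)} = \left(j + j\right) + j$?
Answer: $-1293140160$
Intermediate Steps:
$F{\left(j \right)} = 3 j$ ($F{\left(j \right)} = 2 j + j = 3 j$)
$E{\left(k \right)} = \left(2 + k\right) \left(6 + k\right)$ ($E{\left(k \right)} = \left(6 + k\right) \left(2 + k\right) = \left(2 + k\right) \left(6 + k\right)$)
$R{\left(y,N \right)} = 12 + 9 y^{2} + 24 y$ ($R{\left(y,N \right)} = 12 + \left(3 y\right)^{2} + 8 \cdot 3 y = 12 + 9 y^{2} + 24 y$)
$\left(-20198 + 35858\right) \left(8339 + \left(\left(-23 - 29\right) - 43\right) R{\left(9,-4 \right)}\right) = \left(-20198 + 35858\right) \left(8339 + \left(\left(-23 - 29\right) - 43\right) \left(12 + 9 \cdot 9^{2} + 24 \cdot 9\right)\right) = 15660 \left(8339 + \left(\left(-23 - 29\right) - 43\right) \left(12 + 9 \cdot 81 + 216\right)\right) = 15660 \left(8339 + \left(-52 - 43\right) \left(12 + 729 + 216\right)\right) = 15660 \left(8339 - 90915\right) = 15660 \left(-82576\right) = -1293140160$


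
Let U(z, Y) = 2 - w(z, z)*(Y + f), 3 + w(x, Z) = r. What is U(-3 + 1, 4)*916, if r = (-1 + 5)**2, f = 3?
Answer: -81524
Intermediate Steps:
r = 16 (r = 4**2 = 16)
w(x, Z) = 13 (w(x, Z) = -3 + 16 = 13)
U(z, Y) = -37 - 13*Y (U(z, Y) = 2 - 13*(Y + 3) = 2 - 13*(3 + Y) = 2 - (39 + 13*Y) = 2 + (-39 - 13*Y) = -37 - 13*Y)
U(-3 + 1, 4)*916 = (-37 - 13*4)*916 = (-37 - 52)*916 = -89*916 = -81524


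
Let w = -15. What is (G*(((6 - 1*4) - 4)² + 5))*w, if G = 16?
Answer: -2160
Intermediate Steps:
(G*(((6 - 1*4) - 4)² + 5))*w = (16*(((6 - 1*4) - 4)² + 5))*(-15) = (16*(((6 - 4) - 4)² + 5))*(-15) = (16*((2 - 4)² + 5))*(-15) = (16*((-2)² + 5))*(-15) = (16*(4 + 5))*(-15) = (16*9)*(-15) = 144*(-15) = -2160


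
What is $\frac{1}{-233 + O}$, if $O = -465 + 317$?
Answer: $- \frac{1}{381} \approx -0.0026247$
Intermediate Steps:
$O = -148$
$\frac{1}{-233 + O} = \frac{1}{-233 - 148} = \frac{1}{-381} = - \frac{1}{381}$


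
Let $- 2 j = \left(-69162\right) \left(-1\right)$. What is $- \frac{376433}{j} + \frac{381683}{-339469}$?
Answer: $\frac{114588354254}{11739177489} \approx 9.7612$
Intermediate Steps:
$j = -34581$ ($j = - \frac{\left(-69162\right) \left(-1\right)}{2} = \left(- \frac{1}{2}\right) 69162 = -34581$)
$- \frac{376433}{j} + \frac{381683}{-339469} = - \frac{376433}{-34581} + \frac{381683}{-339469} = \left(-376433\right) \left(- \frac{1}{34581}\right) + 381683 \left(- \frac{1}{339469}\right) = \frac{376433}{34581} - \frac{381683}{339469} = \frac{114588354254}{11739177489}$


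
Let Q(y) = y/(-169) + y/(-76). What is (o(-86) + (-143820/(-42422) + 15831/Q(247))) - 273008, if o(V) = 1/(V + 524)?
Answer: -629048078873101/2276152410 ≈ -2.7636e+5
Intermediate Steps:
Q(y) = -245*y/12844 (Q(y) = y*(-1/169) + y*(-1/76) = -y/169 - y/76 = -245*y/12844)
o(V) = 1/(524 + V)
(o(-86) + (-143820/(-42422) + 15831/Q(247))) - 273008 = (1/(524 - 86) + (-143820/(-42422) + 15831/((-245/12844*247)))) - 273008 = (1/438 + (-143820*(-1/42422) + 15831/(-245/52))) - 273008 = (1/438 + (71910/21211 + 15831*(-52/245))) - 273008 = (1/438 + (71910/21211 - 823212/245)) - 273008 = (1/438 - 17443531782/5196695) - 273008 = -7640261723821/2276152410 - 273008 = -629048078873101/2276152410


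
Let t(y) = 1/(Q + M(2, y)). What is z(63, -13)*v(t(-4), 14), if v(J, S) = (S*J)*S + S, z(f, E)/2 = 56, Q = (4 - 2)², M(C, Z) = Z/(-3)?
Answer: 5684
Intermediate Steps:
M(C, Z) = -Z/3 (M(C, Z) = Z*(-⅓) = -Z/3)
Q = 4 (Q = 2² = 4)
z(f, E) = 112 (z(f, E) = 2*56 = 112)
t(y) = 1/(4 - y/3)
v(J, S) = S + J*S² (v(J, S) = (J*S)*S + S = J*S² + S = S + J*S²)
z(63, -13)*v(t(-4), 14) = 112*(14*(1 - 3/(-12 - 4)*14)) = 112*(14*(1 - 3/(-16)*14)) = 112*(14*(1 - 3*(-1/16)*14)) = 112*(14*(1 + (3/16)*14)) = 112*(14*(1 + 21/8)) = 112*(14*(29/8)) = 112*(203/4) = 5684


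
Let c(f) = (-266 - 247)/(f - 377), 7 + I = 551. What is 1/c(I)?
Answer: -167/513 ≈ -0.32554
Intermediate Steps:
I = 544 (I = -7 + 551 = 544)
c(f) = -513/(-377 + f)
1/c(I) = 1/(-513/(-377 + 544)) = 1/(-513/167) = -167/513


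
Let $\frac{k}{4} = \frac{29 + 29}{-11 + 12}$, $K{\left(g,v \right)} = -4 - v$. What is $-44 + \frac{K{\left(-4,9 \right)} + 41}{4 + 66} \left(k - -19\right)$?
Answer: $\frac{282}{5} \approx 56.4$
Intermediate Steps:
$k = 232$ ($k = 4 \frac{29 + 29}{-11 + 12} = 4 \cdot \frac{58}{1} = 4 \cdot 58 \cdot 1 = 4 \cdot 58 = 232$)
$-44 + \frac{K{\left(-4,9 \right)} + 41}{4 + 66} \left(k - -19\right) = -44 + \frac{\left(-4 - 9\right) + 41}{4 + 66} \left(232 - -19\right) = -44 + \frac{\left(-4 - 9\right) + 41}{70} \left(232 + 19\right) = -44 + \left(-13 + 41\right) \frac{1}{70} \cdot 251 = -44 + 28 \cdot \frac{1}{70} \cdot 251 = -44 + \frac{2}{5} \cdot 251 = -44 + \frac{502}{5} = \frac{282}{5}$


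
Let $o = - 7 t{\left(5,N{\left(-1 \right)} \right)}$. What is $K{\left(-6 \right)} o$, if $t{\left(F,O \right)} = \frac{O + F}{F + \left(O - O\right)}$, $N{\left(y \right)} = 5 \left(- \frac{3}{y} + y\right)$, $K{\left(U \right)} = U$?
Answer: $126$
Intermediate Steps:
$N{\left(y \right)} = - \frac{15}{y} + 5 y$ ($N{\left(y \right)} = 5 \left(y - \frac{3}{y}\right) = - \frac{15}{y} + 5 y$)
$t{\left(F,O \right)} = \frac{F + O}{F}$ ($t{\left(F,O \right)} = \frac{F + O}{F + 0} = \frac{F + O}{F}$)
$o = -21$ ($o = - 7 \frac{5 + \left(- \frac{15}{-1} + 5 \left(-1\right)\right)}{5} = - 7 \frac{5 - -10}{5} = - 7 \frac{5 + \left(15 - 5\right)}{5} = - 7 \frac{5 + 10}{5} = - 7 \cdot \frac{1}{5} \cdot 15 = \left(-7\right) 3 = -21$)
$K{\left(-6 \right)} o = \left(-6\right) \left(-21\right) = 126$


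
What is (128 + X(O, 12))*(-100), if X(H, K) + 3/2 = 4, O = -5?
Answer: -13050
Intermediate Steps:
X(H, K) = 5/2 (X(H, K) = -3/2 + 4 = 5/2)
(128 + X(O, 12))*(-100) = (128 + 5/2)*(-100) = (261/2)*(-100) = -13050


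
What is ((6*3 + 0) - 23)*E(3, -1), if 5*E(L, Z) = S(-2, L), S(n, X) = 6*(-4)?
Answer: 24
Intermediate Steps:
S(n, X) = -24
E(L, Z) = -24/5 (E(L, Z) = (1/5)*(-24) = -24/5)
((6*3 + 0) - 23)*E(3, -1) = ((6*3 + 0) - 23)*(-24/5) = ((18 + 0) - 23)*(-24/5) = (18 - 23)*(-24/5) = -5*(-24/5) = 24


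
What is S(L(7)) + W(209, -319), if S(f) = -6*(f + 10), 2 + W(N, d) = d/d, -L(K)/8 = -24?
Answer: -1213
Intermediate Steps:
L(K) = 192 (L(K) = -8*(-24) = 192)
W(N, d) = -1 (W(N, d) = -2 + d/d = -2 + 1 = -1)
S(f) = -60 - 6*f (S(f) = -6*(10 + f) = -60 - 6*f)
S(L(7)) + W(209, -319) = (-60 - 6*192) - 1 = (-60 - 1152) - 1 = -1212 - 1 = -1213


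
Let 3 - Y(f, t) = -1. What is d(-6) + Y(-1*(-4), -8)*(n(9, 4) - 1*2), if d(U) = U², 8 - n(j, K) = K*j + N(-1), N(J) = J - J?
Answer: -84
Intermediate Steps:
N(J) = 0
Y(f, t) = 4 (Y(f, t) = 3 - 1*(-1) = 3 + 1 = 4)
n(j, K) = 8 - K*j (n(j, K) = 8 - (K*j + 0) = 8 - K*j)
d(-6) + Y(-1*(-4), -8)*(n(9, 4) - 1*2) = (-6)² + 4*((8 - 1*4*9) - 1*2) = 36 + 4*((8 - 36) - 2) = 36 + 4*(-28 - 2) = 36 + 4*(-30) = 36 - 120 = -84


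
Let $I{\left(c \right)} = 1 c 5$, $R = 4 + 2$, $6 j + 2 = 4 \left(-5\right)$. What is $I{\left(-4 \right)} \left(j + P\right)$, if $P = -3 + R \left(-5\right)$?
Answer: $\frac{2200}{3} \approx 733.33$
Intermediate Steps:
$j = - \frac{11}{3}$ ($j = - \frac{1}{3} + \frac{4 \left(-5\right)}{6} = - \frac{1}{3} + \frac{1}{6} \left(-20\right) = - \frac{1}{3} - \frac{10}{3} = - \frac{11}{3} \approx -3.6667$)
$R = 6$
$P = -33$ ($P = -3 + 6 \left(-5\right) = -3 - 30 = -33$)
$I{\left(c \right)} = 5 c$ ($I{\left(c \right)} = c 5 = 5 c$)
$I{\left(-4 \right)} \left(j + P\right) = 5 \left(-4\right) \left(- \frac{11}{3} - 33\right) = \left(-20\right) \left(- \frac{110}{3}\right) = \frac{2200}{3}$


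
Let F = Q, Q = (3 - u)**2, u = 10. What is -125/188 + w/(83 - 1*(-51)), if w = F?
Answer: -3769/12596 ≈ -0.29922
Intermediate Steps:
Q = 49 (Q = (3 - 1*10)**2 = (3 - 10)**2 = (-7)**2 = 49)
F = 49
w = 49
-125/188 + w/(83 - 1*(-51)) = -125/188 + 49/(83 - 1*(-51)) = -125*1/188 + 49/(83 + 51) = -125/188 + 49/134 = -3769/12596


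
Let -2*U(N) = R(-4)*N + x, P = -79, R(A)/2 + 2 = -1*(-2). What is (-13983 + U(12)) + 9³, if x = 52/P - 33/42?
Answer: -29316251/2212 ≈ -13253.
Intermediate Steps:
R(A) = 0 (R(A) = -4 + 2*(-1*(-2)) = -4 + 2*2 = -4 + 4 = 0)
x = -1597/1106 (x = 52/(-79) - 33/42 = 52*(-1/79) - 33*1/42 = -52/79 - 11/14 = -1597/1106 ≈ -1.4439)
U(N) = 1597/2212 (U(N) = -(0*N - 1597/1106)/2 = -(0 - 1597/1106)/2 = -½*(-1597/1106) = 1597/2212)
(-13983 + U(12)) + 9³ = (-13983 + 1597/2212) + 9³ = -30928799/2212 + 729 = -29316251/2212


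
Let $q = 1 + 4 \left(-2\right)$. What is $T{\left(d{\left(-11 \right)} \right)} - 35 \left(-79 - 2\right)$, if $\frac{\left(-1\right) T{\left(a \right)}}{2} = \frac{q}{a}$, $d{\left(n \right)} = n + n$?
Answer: $\frac{31178}{11} \approx 2834.4$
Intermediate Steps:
$d{\left(n \right)} = 2 n$
$q = -7$ ($q = 1 - 8 = -7$)
$T{\left(a \right)} = \frac{14}{a}$ ($T{\left(a \right)} = - 2 \left(- \frac{7}{a}\right) = \frac{14}{a}$)
$T{\left(d{\left(-11 \right)} \right)} - 35 \left(-79 - 2\right) = \frac{14}{2 \left(-11\right)} - 35 \left(-79 - 2\right) = \frac{14}{-22} - 35 \left(-81\right) = 14 \left(- \frac{1}{22}\right) - -2835 = - \frac{7}{11} + 2835 = \frac{31178}{11}$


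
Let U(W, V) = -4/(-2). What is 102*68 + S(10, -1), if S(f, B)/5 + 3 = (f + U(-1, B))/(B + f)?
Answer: 20783/3 ≈ 6927.7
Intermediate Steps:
U(W, V) = 2 (U(W, V) = -4*(-½) = 2)
S(f, B) = -15 + 5*(2 + f)/(B + f) (S(f, B) = -15 + 5*((f + 2)/(B + f)) = -15 + 5*((2 + f)/(B + f)) = -15 + 5*(2 + f)/(B + f))
102*68 + S(10, -1) = 102*68 + 5*(2 - 3*(-1) - 2*10)/(-1 + 10) = 6936 + 5*(2 + 3 - 20)/9 = 6936 + 5*(⅑)*(-15) = 6936 - 25/3 = 20783/3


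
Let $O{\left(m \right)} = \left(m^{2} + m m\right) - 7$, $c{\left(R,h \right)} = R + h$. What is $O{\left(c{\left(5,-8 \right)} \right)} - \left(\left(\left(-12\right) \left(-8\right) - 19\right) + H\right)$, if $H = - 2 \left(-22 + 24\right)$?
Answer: $-62$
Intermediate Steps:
$O{\left(m \right)} = -7 + 2 m^{2}$ ($O{\left(m \right)} = \left(m^{2} + m^{2}\right) - 7 = 2 m^{2} - 7 = -7 + 2 m^{2}$)
$H = -4$ ($H = \left(-2\right) 2 = -4$)
$O{\left(c{\left(5,-8 \right)} \right)} - \left(\left(\left(-12\right) \left(-8\right) - 19\right) + H\right) = \left(-7 + 2 \left(5 - 8\right)^{2}\right) - \left(\left(\left(-12\right) \left(-8\right) - 19\right) - 4\right) = \left(-7 + 2 \left(-3\right)^{2}\right) - \left(\left(96 - 19\right) - 4\right) = \left(-7 + 2 \cdot 9\right) - \left(77 - 4\right) = \left(-7 + 18\right) - 73 = 11 - 73 = -62$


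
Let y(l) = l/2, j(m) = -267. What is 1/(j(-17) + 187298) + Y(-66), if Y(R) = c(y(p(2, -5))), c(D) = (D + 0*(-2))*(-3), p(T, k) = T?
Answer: -561092/187031 ≈ -3.0000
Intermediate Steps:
y(l) = l/2 (y(l) = l*(½) = l/2)
c(D) = -3*D (c(D) = (D + 0)*(-3) = D*(-3) = -3*D)
Y(R) = -3 (Y(R) = -3*2/2 = -3*1 = -3)
1/(j(-17) + 187298) + Y(-66) = 1/(-267 + 187298) - 3 = 1/187031 - 3 = -561092/187031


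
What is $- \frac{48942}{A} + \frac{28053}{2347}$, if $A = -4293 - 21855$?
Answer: $\frac{141399453}{10228226} \approx 13.824$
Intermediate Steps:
$A = -26148$ ($A = -4293 - 21855 = -26148$)
$- \frac{48942}{A} + \frac{28053}{2347} = - \frac{48942}{-26148} + \frac{28053}{2347} = \left(-48942\right) \left(- \frac{1}{26148}\right) + 28053 \cdot \frac{1}{2347} = \frac{8157}{4358} + \frac{28053}{2347} = \frac{141399453}{10228226}$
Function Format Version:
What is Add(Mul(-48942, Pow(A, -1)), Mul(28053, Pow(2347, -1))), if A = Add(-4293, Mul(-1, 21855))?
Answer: Rational(141399453, 10228226) ≈ 13.824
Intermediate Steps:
A = -26148 (A = Add(-4293, -21855) = -26148)
Add(Mul(-48942, Pow(A, -1)), Mul(28053, Pow(2347, -1))) = Add(Mul(-48942, Pow(-26148, -1)), Mul(28053, Pow(2347, -1))) = Add(Mul(-48942, Rational(-1, 26148)), Mul(28053, Rational(1, 2347))) = Add(Rational(8157, 4358), Rational(28053, 2347)) = Rational(141399453, 10228226)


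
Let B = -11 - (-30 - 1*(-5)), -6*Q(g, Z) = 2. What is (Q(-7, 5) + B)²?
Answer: 1681/9 ≈ 186.78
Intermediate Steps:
Q(g, Z) = -⅓ (Q(g, Z) = -⅙*2 = -⅓)
B = 14 (B = -11 - (-30 + 5) = -11 - 1*(-25) = -11 + 25 = 14)
(Q(-7, 5) + B)² = (-⅓ + 14)² = (41/3)² = 1681/9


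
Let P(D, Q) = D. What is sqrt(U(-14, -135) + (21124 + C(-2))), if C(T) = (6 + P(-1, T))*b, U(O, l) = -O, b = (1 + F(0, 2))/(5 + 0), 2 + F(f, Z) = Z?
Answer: sqrt(21139) ≈ 145.39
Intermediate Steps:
F(f, Z) = -2 + Z
b = 1/5 (b = (1 + (-2 + 2))/(5 + 0) = (1 + 0)/5 = 1*(1/5) = 1/5 ≈ 0.20000)
C(T) = 1 (C(T) = (6 - 1)*(1/5) = 5*(1/5) = 1)
sqrt(U(-14, -135) + (21124 + C(-2))) = sqrt(-1*(-14) + (21124 + 1)) = sqrt(14 + 21125) = sqrt(21139)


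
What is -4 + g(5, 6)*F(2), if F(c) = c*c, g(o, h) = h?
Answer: 20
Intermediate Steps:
F(c) = c²
-4 + g(5, 6)*F(2) = -4 + 6*2² = -4 + 6*4 = -4 + 24 = 20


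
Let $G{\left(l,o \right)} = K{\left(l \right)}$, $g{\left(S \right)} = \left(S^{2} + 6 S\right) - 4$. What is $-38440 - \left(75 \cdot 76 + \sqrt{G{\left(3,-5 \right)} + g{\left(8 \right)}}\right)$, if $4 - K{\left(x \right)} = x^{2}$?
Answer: $-44140 - \sqrt{103} \approx -44150.0$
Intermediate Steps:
$K{\left(x \right)} = 4 - x^{2}$
$g{\left(S \right)} = -4 + S^{2} + 6 S$
$G{\left(l,o \right)} = 4 - l^{2}$
$-38440 - \left(75 \cdot 76 + \sqrt{G{\left(3,-5 \right)} + g{\left(8 \right)}}\right) = -38440 - \left(75 \cdot 76 + \sqrt{\left(4 - 3^{2}\right) + \left(-4 + 8^{2} + 6 \cdot 8\right)}\right) = -38440 - \left(5700 + \sqrt{\left(4 - 9\right) + \left(-4 + 64 + 48\right)}\right) = -38440 - \left(5700 + \sqrt{\left(4 - 9\right) + 108}\right) = -38440 - \left(5700 + \sqrt{-5 + 108}\right) = -38440 - \left(5700 + \sqrt{103}\right) = -44140 - \sqrt{103}$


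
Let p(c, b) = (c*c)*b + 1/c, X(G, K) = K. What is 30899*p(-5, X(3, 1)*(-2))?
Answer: -7755649/5 ≈ -1.5511e+6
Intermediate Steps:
p(c, b) = 1/c + b*c² (p(c, b) = c²*b + 1/c = b*c² + 1/c = 1/c + b*c²)
30899*p(-5, X(3, 1)*(-2)) = 30899*((1 + (1*(-2))*(-5)³)/(-5)) = 30899*(-(1 - 2*(-125))/5) = 30899*(-(1 + 250)/5) = 30899*(-⅕*251) = 30899*(-251/5) = -7755649/5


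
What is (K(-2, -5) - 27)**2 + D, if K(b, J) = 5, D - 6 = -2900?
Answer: -2410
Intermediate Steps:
D = -2894 (D = 6 - 2900 = -2894)
(K(-2, -5) - 27)**2 + D = (5 - 27)**2 - 2894 = (-22)**2 - 2894 = 484 - 2894 = -2410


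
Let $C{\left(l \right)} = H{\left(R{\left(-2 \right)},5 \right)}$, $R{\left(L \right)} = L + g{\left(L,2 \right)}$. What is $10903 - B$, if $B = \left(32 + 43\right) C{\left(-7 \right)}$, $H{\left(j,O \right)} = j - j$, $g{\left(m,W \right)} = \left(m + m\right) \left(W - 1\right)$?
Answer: $10903$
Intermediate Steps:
$g{\left(m,W \right)} = 2 m \left(-1 + W\right)$
$R{\left(L \right)} = 3 L$ ($R{\left(L \right)} = L + 2 L \left(-1 + 2\right) = L + 2 L 1 = L + 2 L = 3 L$)
$H{\left(j,O \right)} = 0$
$C{\left(l \right)} = 0$
$B = 0$ ($B = \left(32 + 43\right) 0 = 75 \cdot 0 = 0$)
$10903 - B = 10903 - 0 = 10903 + 0 = 10903$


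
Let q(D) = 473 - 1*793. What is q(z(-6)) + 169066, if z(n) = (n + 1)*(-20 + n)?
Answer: 168746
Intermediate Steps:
z(n) = (1 + n)*(-20 + n)
q(D) = -320 (q(D) = 473 - 793 = -320)
q(z(-6)) + 169066 = -320 + 169066 = 168746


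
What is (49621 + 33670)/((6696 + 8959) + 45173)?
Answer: 83291/60828 ≈ 1.3693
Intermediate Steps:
(49621 + 33670)/((6696 + 8959) + 45173) = 83291/(15655 + 45173) = 83291/60828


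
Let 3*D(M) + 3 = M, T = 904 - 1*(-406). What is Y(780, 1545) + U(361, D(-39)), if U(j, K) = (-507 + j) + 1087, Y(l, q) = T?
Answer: 2251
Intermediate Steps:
T = 1310 (T = 904 + 406 = 1310)
Y(l, q) = 1310
D(M) = -1 + M/3
U(j, K) = 580 + j
Y(780, 1545) + U(361, D(-39)) = 1310 + (580 + 361) = 1310 + 941 = 2251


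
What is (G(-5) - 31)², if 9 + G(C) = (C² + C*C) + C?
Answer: 25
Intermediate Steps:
G(C) = -9 + C + 2*C² (G(C) = -9 + ((C² + C*C) + C) = -9 + ((C² + C²) + C) = -9 + (2*C² + C) = -9 + (C + 2*C²) = -9 + C + 2*C²)
(G(-5) - 31)² = ((-9 - 5 + 2*(-5)²) - 31)² = ((-9 - 5 + 2*25) - 31)² = ((-9 - 5 + 50) - 31)² = (36 - 31)² = 5² = 25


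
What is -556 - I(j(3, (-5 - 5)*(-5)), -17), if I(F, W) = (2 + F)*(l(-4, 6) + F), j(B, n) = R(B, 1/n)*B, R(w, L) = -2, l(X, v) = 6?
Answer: -556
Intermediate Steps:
j(B, n) = -2*B
I(F, W) = (2 + F)*(6 + F)
-556 - I(j(3, (-5 - 5)*(-5)), -17) = -556 - (12 + (-2*3)² + 8*(-2*3)) = -556 - (12 + (-6)² + 8*(-6)) = -556 - (12 + 36 - 48) = -556 - 1*0 = -556 + 0 = -556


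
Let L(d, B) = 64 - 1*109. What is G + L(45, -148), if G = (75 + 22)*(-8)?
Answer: -821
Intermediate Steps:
G = -776 (G = 97*(-8) = -776)
L(d, B) = -45 (L(d, B) = 64 - 109 = -45)
G + L(45, -148) = -776 - 45 = -821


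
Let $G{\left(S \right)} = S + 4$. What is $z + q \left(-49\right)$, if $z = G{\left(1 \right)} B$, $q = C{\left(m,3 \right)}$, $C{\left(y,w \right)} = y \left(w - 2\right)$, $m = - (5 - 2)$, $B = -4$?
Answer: $127$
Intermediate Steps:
$G{\left(S \right)} = 4 + S$
$m = -3$ ($m = \left(-1\right) 3 = -3$)
$C{\left(y,w \right)} = y \left(-2 + w\right)$
$q = -3$ ($q = - 3 \left(-2 + 3\right) = \left(-3\right) 1 = -3$)
$z = -20$ ($z = \left(4 + 1\right) \left(-4\right) = 5 \left(-4\right) = -20$)
$z + q \left(-49\right) = -20 - -147 = -20 + 147 = 127$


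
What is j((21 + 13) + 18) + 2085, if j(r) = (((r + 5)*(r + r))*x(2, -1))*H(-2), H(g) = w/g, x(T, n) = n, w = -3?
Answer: -6807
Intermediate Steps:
H(g) = -3/g
j(r) = -3*r*(5 + r) (j(r) = (((r + 5)*(r + r))*(-1))*(-3/(-2)) = (((5 + r)*(2*r))*(-1))*(-3*(-½)) = ((2*r*(5 + r))*(-1))*(3/2) = -2*r*(5 + r)*(3/2) = -3*r*(5 + r))
j((21 + 13) + 18) + 2085 = -3*((21 + 13) + 18)*(5 + ((21 + 13) + 18)) + 2085 = -3*(34 + 18)*(5 + (34 + 18)) + 2085 = -3*52*(5 + 52) + 2085 = -3*52*57 + 2085 = -8892 + 2085 = -6807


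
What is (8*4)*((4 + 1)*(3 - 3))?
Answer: 0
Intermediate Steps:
(8*4)*((4 + 1)*(3 - 3)) = 32*(5*0) = 32*0 = 0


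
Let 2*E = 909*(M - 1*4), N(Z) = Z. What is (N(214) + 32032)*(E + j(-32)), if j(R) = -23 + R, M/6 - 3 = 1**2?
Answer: 291342610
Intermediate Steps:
M = 24 (M = 18 + 6*1**2 = 18 + 6*1 = 18 + 6 = 24)
E = 9090 (E = (909*(24 - 1*4))/2 = (909*(24 - 4))/2 = (909*20)/2 = (1/2)*18180 = 9090)
(N(214) + 32032)*(E + j(-32)) = (214 + 32032)*(9090 + (-23 - 32)) = 32246*(9090 - 55) = 32246*9035 = 291342610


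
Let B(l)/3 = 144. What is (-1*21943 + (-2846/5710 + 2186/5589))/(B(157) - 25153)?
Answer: 350137276202/394462984995 ≈ 0.88763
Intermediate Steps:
B(l) = 432 (B(l) = 3*144 = 432)
(-1*21943 + (-2846/5710 + 2186/5589))/(B(157) - 25153) = (-1*21943 + (-2846/5710 + 2186/5589))/(432 - 25153) = (-21943 + (-2846*1/5710 + 2186*(1/5589)))/(-24721) = (-21943 + (-1423/2855 + 2186/5589))*(-1/24721) = (-21943 - 1712117/15956595)*(-1/24721) = -350137276202/15956595*(-1/24721) = 350137276202/394462984995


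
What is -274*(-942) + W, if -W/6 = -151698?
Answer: 1168296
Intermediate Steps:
W = 910188 (W = -6*(-151698) = 910188)
-274*(-942) + W = -274*(-942) + 910188 = 258108 + 910188 = 1168296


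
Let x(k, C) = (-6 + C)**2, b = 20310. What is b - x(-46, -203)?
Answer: -23371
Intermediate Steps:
b - x(-46, -203) = 20310 - (-6 - 203)**2 = 20310 - 1*(-209)**2 = 20310 - 1*43681 = 20310 - 43681 = -23371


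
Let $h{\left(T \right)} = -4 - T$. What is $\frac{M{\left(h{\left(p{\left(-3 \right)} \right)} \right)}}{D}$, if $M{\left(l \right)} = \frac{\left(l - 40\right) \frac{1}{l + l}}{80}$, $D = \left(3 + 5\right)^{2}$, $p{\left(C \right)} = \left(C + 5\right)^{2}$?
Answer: $\frac{3}{5120} \approx 0.00058594$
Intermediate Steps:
$p{\left(C \right)} = \left(5 + C\right)^{2}$
$D = 64$ ($D = 8^{2} = 64$)
$M{\left(l \right)} = \frac{-40 + l}{160 l}$ ($M{\left(l \right)} = \frac{-40 + l}{2 l} \frac{1}{80} = \frac{-40 + l}{160 l}$)
$\frac{M{\left(h{\left(p{\left(-3 \right)} \right)} \right)}}{D} = \frac{\frac{1}{160} \frac{1}{-4 - \left(5 - 3\right)^{2}} \left(-40 - \left(4 + \left(5 - 3\right)^{2}\right)\right)}{64} = \frac{-40 - 8}{160 \left(-4 - 2^{2}\right)} \frac{1}{64} = \frac{-40 - 8}{160 \left(-4 - 4\right)} \frac{1}{64} = \frac{-40 - 8}{160 \left(-8\right)} \frac{1}{64} = \frac{1}{160} \left(- \frac{1}{8}\right) \left(-48\right) \frac{1}{64} = \frac{3}{80} \cdot \frac{1}{64} = \frac{3}{5120}$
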